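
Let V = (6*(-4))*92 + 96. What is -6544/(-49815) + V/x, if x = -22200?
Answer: 2087384/9215775 ≈ 0.22650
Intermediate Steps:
V = -2112 (V = -24*92 + 96 = -2208 + 96 = -2112)
-6544/(-49815) + V/x = -6544/(-49815) - 2112/(-22200) = -6544*(-1/49815) - 2112*(-1/22200) = 6544/49815 + 88/925 = 2087384/9215775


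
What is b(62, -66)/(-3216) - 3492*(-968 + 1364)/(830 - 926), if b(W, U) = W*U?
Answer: 3860747/268 ≈ 14406.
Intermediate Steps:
b(W, U) = U*W
b(62, -66)/(-3216) - 3492*(-968 + 1364)/(830 - 926) = -66*62/(-3216) - 3492*(-968 + 1364)/(830 - 926) = -4092*(-1/3216) - 3492/((-96/396)) = 341/268 - 3492/((-96*1/396)) = 341/268 - 3492/(-8/33) = 341/268 - 3492*(-33/8) = 341/268 + 28809/2 = 3860747/268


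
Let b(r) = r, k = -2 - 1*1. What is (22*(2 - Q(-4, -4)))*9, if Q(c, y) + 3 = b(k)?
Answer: 1584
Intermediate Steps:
k = -3 (k = -2 - 1 = -3)
Q(c, y) = -6 (Q(c, y) = -3 - 3 = -6)
(22*(2 - Q(-4, -4)))*9 = (22*(2 - 1*(-6)))*9 = (22*(2 + 6))*9 = (22*8)*9 = 176*9 = 1584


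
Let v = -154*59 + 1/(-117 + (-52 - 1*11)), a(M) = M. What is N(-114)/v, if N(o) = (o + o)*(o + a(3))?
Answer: -4555440/1635481 ≈ -2.7854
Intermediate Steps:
N(o) = 2*o*(3 + o) (N(o) = (o + o)*(o + 3) = (2*o)*(3 + o) = 2*o*(3 + o))
v = -1635481/180 (v = -9086 + 1/(-117 + (-52 - 11)) = -9086 + 1/(-117 - 63) = -9086 + 1/(-180) = -9086 - 1/180 = -1635481/180 ≈ -9086.0)
N(-114)/v = (2*(-114)*(3 - 114))/(-1635481/180) = (2*(-114)*(-111))*(-180/1635481) = 25308*(-180/1635481) = -4555440/1635481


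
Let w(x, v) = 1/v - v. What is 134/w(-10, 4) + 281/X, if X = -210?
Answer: -519/14 ≈ -37.071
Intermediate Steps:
134/w(-10, 4) + 281/X = 134/(1/4 - 1*4) + 281/(-210) = 134/(¼ - 4) + 281*(-1/210) = 134/(-15/4) - 281/210 = 134*(-4/15) - 281/210 = -536/15 - 281/210 = -519/14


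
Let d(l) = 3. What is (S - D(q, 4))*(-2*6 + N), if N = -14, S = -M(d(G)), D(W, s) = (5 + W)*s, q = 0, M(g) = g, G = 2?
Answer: 598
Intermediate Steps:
D(W, s) = s*(5 + W)
S = -3 (S = -1*3 = -3)
(S - D(q, 4))*(-2*6 + N) = (-3 - 4*(5 + 0))*(-2*6 - 14) = (-3 - 4*5)*(-12 - 14) = (-3 - 1*20)*(-26) = (-3 - 20)*(-26) = -23*(-26) = 598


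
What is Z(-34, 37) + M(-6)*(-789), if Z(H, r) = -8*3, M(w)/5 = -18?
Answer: 70986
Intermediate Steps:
M(w) = -90 (M(w) = 5*(-18) = -90)
Z(H, r) = -24
Z(-34, 37) + M(-6)*(-789) = -24 - 90*(-789) = -24 + 71010 = 70986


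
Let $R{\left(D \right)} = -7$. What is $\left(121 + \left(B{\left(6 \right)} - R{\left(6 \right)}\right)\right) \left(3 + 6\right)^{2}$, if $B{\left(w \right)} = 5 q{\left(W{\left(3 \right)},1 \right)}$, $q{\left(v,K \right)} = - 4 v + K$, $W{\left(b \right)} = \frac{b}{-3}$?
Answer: $12393$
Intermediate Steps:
$W{\left(b \right)} = - \frac{b}{3}$ ($W{\left(b \right)} = b \left(- \frac{1}{3}\right) = - \frac{b}{3}$)
$q{\left(v,K \right)} = K - 4 v$
$B{\left(w \right)} = 25$ ($B{\left(w \right)} = 5 \left(1 - 4 \left(\left(- \frac{1}{3}\right) 3\right)\right) = 5 \left(1 - -4\right) = 5 \left(1 + 4\right) = 5 \cdot 5 = 25$)
$\left(121 + \left(B{\left(6 \right)} - R{\left(6 \right)}\right)\right) \left(3 + 6\right)^{2} = \left(121 + \left(25 - -7\right)\right) \left(3 + 6\right)^{2} = \left(121 + \left(25 + 7\right)\right) 9^{2} = \left(121 + 32\right) 81 = 153 \cdot 81 = 12393$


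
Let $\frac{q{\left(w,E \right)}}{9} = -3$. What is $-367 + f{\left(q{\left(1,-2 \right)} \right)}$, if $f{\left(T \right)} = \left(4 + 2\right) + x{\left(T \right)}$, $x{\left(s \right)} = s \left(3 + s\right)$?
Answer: $287$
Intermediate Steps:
$q{\left(w,E \right)} = -27$ ($q{\left(w,E \right)} = 9 \left(-3\right) = -27$)
$f{\left(T \right)} = 6 + T \left(3 + T\right)$ ($f{\left(T \right)} = \left(4 + 2\right) + T \left(3 + T\right) = 6 + T \left(3 + T\right)$)
$-367 + f{\left(q{\left(1,-2 \right)} \right)} = -367 - \left(-6 + 27 \left(3 - 27\right)\right) = -367 + \left(6 - -648\right) = -367 + \left(6 + 648\right) = -367 + 654 = 287$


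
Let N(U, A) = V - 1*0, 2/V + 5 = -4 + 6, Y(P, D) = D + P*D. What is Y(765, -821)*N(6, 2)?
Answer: 1257772/3 ≈ 4.1926e+5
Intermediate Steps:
Y(P, D) = D + D*P
V = -⅔ (V = 2/(-5 + (-4 + 6)) = 2/(-5 + 2) = 2/(-3) = 2*(-⅓) = -⅔ ≈ -0.66667)
N(U, A) = -⅔ (N(U, A) = -⅔ - 1*0 = -⅔ + 0 = -⅔)
Y(765, -821)*N(6, 2) = -821*(1 + 765)*(-⅔) = -821*766*(-⅔) = -628886*(-⅔) = 1257772/3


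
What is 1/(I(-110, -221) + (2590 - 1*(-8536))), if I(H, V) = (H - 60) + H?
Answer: 1/10846 ≈ 9.2200e-5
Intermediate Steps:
I(H, V) = -60 + 2*H (I(H, V) = (-60 + H) + H = -60 + 2*H)
1/(I(-110, -221) + (2590 - 1*(-8536))) = 1/((-60 + 2*(-110)) + (2590 - 1*(-8536))) = 1/((-60 - 220) + (2590 + 8536)) = 1/(-280 + 11126) = 1/10846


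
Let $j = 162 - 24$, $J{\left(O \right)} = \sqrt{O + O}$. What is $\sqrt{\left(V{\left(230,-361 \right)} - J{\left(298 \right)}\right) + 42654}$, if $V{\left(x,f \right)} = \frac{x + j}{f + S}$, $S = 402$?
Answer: $\frac{\sqrt{71716462 - 3362 \sqrt{149}}}{41} \approx 206.49$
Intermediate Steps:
$J{\left(O \right)} = \sqrt{2} \sqrt{O}$ ($J{\left(O \right)} = \sqrt{2 O} = \sqrt{2} \sqrt{O}$)
$j = 138$ ($j = 162 - 24 = 138$)
$V{\left(x,f \right)} = \frac{138 + x}{402 + f}$ ($V{\left(x,f \right)} = \frac{x + 138}{f + 402} = \frac{138 + x}{402 + f}$)
$\sqrt{\left(V{\left(230,-361 \right)} - J{\left(298 \right)}\right) + 42654} = \sqrt{\left(\frac{138 + 230}{402 - 361} - \sqrt{2} \sqrt{298}\right) + 42654} = \sqrt{\left(\frac{1}{41} \cdot 368 - 2 \sqrt{149}\right) + 42654} = \sqrt{\left(\frac{368}{41} - 2 \sqrt{149}\right) + 42654} = \sqrt{\frac{1749182}{41} - 2 \sqrt{149}}$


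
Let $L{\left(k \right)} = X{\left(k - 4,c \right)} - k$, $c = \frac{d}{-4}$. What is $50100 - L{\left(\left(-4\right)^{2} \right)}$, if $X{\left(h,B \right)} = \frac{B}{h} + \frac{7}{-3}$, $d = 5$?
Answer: $\frac{801895}{16} \approx 50118.0$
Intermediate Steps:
$c = - \frac{5}{4}$ ($c = \frac{5}{-4} = 5 \left(- \frac{1}{4}\right) = - \frac{5}{4} \approx -1.25$)
$X{\left(h,B \right)} = - \frac{7}{3} + \frac{B}{h}$ ($X{\left(h,B \right)} = \frac{B}{h} + 7 \left(- \frac{1}{3}\right) = \frac{B}{h} - \frac{7}{3} = - \frac{7}{3} + \frac{B}{h}$)
$L{\left(k \right)} = - \frac{7}{3} - k - \frac{5}{4 \left(-4 + k\right)}$ ($L{\left(k \right)} = \left(- \frac{7}{3} - \frac{5}{4 \left(k - 4\right)}\right) - k = \left(- \frac{7}{3} - \frac{5}{4 \left(-4 + k\right)}\right) - k = - \frac{7}{3} - k - \frac{5}{4 \left(-4 + k\right)}$)
$50100 - L{\left(\left(-4\right)^{2} \right)} = 50100 - \frac{97 - 12 \left(\left(-4\right)^{2}\right)^{2} + 20 \left(-4\right)^{2}}{12 \left(-4 + \left(-4\right)^{2}\right)} = 50100 - \frac{97 - 12 \cdot 16^{2} + 20 \cdot 16}{12 \left(-4 + 16\right)} = 50100 - \frac{97 - 3072 + 320}{12 \cdot 12} = 50100 - \frac{1}{12} \cdot \frac{1}{12} \left(97 - 3072 + 320\right) = 50100 - \frac{1}{12} \cdot \frac{1}{12} \left(-2655\right) = 50100 - - \frac{295}{16} = 50100 + \frac{295}{16} = \frac{801895}{16}$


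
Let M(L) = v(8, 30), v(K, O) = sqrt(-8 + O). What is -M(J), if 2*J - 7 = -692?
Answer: -sqrt(22) ≈ -4.6904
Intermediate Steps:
J = -685/2 (J = 7/2 + (1/2)*(-692) = 7/2 - 346 = -685/2 ≈ -342.50)
M(L) = sqrt(22) (M(L) = sqrt(-8 + 30) = sqrt(22))
-M(J) = -sqrt(22)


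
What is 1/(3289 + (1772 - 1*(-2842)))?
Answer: 1/7903 ≈ 0.00012653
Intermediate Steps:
1/(3289 + (1772 - 1*(-2842))) = 1/(3289 + (1772 + 2842)) = 1/(3289 + 4614) = 1/7903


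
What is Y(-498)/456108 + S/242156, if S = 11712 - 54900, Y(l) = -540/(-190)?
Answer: -15594015723/87439020338 ≈ -0.17834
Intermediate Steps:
Y(l) = 54/19 (Y(l) = -540*(-1/190) = 54/19)
S = -43188
Y(-498)/456108 + S/242156 = (54/19)/456108 - 43188/242156 = (54/19)*(1/456108) - 43188*1/242156 = 9/1444342 - 10797/60539 = -15594015723/87439020338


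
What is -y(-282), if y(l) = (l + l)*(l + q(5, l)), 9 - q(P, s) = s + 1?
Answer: 4512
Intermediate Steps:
q(P, s) = 8 - s (q(P, s) = 9 - (s + 1) = 9 - (1 + s) = 9 + (-1 - s) = 8 - s)
y(l) = 16*l (y(l) = (l + l)*(l + (8 - l)) = (2*l)*8 = 16*l)
-y(-282) = -16*(-282) = -1*(-4512) = 4512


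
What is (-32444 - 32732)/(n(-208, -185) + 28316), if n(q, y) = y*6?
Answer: -32588/13603 ≈ -2.3956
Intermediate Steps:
n(q, y) = 6*y
(-32444 - 32732)/(n(-208, -185) + 28316) = (-32444 - 32732)/(6*(-185) + 28316) = -65176/(-1110 + 28316) = -65176/27206 = -65176*1/27206 = -32588/13603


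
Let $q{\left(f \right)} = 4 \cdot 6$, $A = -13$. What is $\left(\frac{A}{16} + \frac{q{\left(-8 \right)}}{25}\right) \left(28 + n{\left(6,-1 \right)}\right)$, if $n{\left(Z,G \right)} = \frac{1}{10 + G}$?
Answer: $\frac{14927}{3600} \approx 4.1464$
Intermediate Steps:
$q{\left(f \right)} = 24$
$\left(\frac{A}{16} + \frac{q{\left(-8 \right)}}{25}\right) \left(28 + n{\left(6,-1 \right)}\right) = \left(- \frac{13}{16} + \frac{24}{25}\right) \left(28 + \frac{1}{10 - 1}\right) = \left(\left(-13\right) \frac{1}{16} + 24 \cdot \frac{1}{25}\right) \left(28 + \frac{1}{9}\right) = \left(- \frac{13}{16} + \frac{24}{25}\right) \left(28 + \frac{1}{9}\right) = \frac{59}{400} \cdot \frac{253}{9} = \frac{14927}{3600}$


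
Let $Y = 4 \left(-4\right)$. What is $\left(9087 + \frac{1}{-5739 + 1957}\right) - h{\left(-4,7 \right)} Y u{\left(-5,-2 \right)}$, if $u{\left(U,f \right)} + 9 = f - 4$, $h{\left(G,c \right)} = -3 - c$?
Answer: $\frac{43443833}{3782} \approx 11487.0$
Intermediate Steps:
$Y = -16$
$u{\left(U,f \right)} = -13 + f$ ($u{\left(U,f \right)} = -9 + \left(f - 4\right) = -9 + \left(-4 + f\right) = -13 + f$)
$\left(9087 + \frac{1}{-5739 + 1957}\right) - h{\left(-4,7 \right)} Y u{\left(-5,-2 \right)} = \left(9087 + \frac{1}{-5739 + 1957}\right) - \left(-3 - 7\right) \left(-16\right) \left(-13 - 2\right) = \left(9087 + \frac{1}{-3782}\right) - \left(-3 - 7\right) \left(-16\right) \left(-15\right) = \left(9087 - \frac{1}{3782}\right) - \left(-10\right) \left(-16\right) \left(-15\right) = \frac{34367033}{3782} - 160 \left(-15\right) = \frac{34367033}{3782} - -2400 = \frac{34367033}{3782} + 2400 = \frac{43443833}{3782}$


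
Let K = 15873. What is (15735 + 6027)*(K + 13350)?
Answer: 635950926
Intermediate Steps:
(15735 + 6027)*(K + 13350) = (15735 + 6027)*(15873 + 13350) = 21762*29223 = 635950926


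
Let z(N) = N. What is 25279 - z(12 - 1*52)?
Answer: 25319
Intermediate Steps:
25279 - z(12 - 1*52) = 25279 - (12 - 1*52) = 25279 - (12 - 52) = 25279 - 1*(-40) = 25279 + 40 = 25319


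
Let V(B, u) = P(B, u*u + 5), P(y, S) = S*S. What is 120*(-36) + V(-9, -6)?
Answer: -2639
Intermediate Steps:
P(y, S) = S²
V(B, u) = (5 + u²)² (V(B, u) = (u*u + 5)² = (u² + 5)² = (5 + u²)²)
120*(-36) + V(-9, -6) = 120*(-36) + (5 + (-6)²)² = -4320 + (5 + 36)² = -4320 + 41² = -4320 + 1681 = -2639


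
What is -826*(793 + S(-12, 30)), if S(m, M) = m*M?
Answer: -357658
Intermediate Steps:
S(m, M) = M*m
-826*(793 + S(-12, 30)) = -826*(793 + 30*(-12)) = -826*(793 - 360) = -826*433 = -357658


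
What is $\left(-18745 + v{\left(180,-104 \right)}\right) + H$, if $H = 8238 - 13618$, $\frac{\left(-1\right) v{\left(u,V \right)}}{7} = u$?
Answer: $-25385$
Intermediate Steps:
$v{\left(u,V \right)} = - 7 u$
$H = -5380$ ($H = 8238 - 13618 = -5380$)
$\left(-18745 + v{\left(180,-104 \right)}\right) + H = \left(-18745 - 1260\right) - 5380 = -20005 - 5380 = -25385$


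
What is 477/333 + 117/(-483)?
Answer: 7090/5957 ≈ 1.1902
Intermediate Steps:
477/333 + 117/(-483) = 477*(1/333) + 117*(-1/483) = 53/37 - 39/161 = 7090/5957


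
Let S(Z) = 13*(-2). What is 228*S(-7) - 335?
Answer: -6263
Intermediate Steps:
S(Z) = -26
228*S(-7) - 335 = 228*(-26) - 335 = -5928 - 335 = -6263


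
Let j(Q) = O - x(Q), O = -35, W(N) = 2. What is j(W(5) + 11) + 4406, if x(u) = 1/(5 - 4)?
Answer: 4370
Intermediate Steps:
x(u) = 1 (x(u) = 1/1 = 1)
j(Q) = -36 (j(Q) = -35 - 1*1 = -35 - 1 = -36)
j(W(5) + 11) + 4406 = -36 + 4406 = 4370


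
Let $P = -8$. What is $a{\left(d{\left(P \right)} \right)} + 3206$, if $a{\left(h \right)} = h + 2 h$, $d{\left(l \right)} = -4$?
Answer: $3194$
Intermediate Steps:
$a{\left(h \right)} = 3 h$
$a{\left(d{\left(P \right)} \right)} + 3206 = 3 \left(-4\right) + 3206 = -12 + 3206 = 3194$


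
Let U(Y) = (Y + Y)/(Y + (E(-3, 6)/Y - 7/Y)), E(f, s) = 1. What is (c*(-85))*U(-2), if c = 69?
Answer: 23460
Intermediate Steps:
U(Y) = 2*Y/(Y - 6/Y) (U(Y) = (Y + Y)/(Y + (1/Y - 7/Y)) = (2*Y)/(Y + (1/Y - 7/Y)) = (2*Y)/(Y - 6/Y) = 2*Y/(Y - 6/Y))
(c*(-85))*U(-2) = (69*(-85))*(2*(-2)²/(-6 + (-2)²)) = -11730*4/(-6 + 4) = -11730*4/(-2) = -11730*4*(-1)/2 = -5865*(-4) = 23460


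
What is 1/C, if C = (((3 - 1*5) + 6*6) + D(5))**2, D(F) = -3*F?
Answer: 1/361 ≈ 0.0027701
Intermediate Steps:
C = 361 (C = (((3 - 1*5) + 6*6) - 3*5)**2 = (((3 - 5) + 36) - 15)**2 = ((-2 + 36) - 15)**2 = (34 - 15)**2 = 19**2 = 361)
1/C = 1/361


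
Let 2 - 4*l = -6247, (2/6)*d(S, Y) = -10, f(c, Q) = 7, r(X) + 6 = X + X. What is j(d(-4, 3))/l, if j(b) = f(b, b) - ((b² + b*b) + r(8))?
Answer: -2404/2083 ≈ -1.1541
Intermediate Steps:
r(X) = -6 + 2*X (r(X) = -6 + (X + X) = -6 + 2*X)
d(S, Y) = -30 (d(S, Y) = 3*(-10) = -30)
j(b) = -3 - 2*b² (j(b) = 7 - ((b² + b*b) + (-6 + 2*8)) = 7 - ((b² + b²) + (-6 + 16)) = 7 - (2*b² + 10) = 7 - (10 + 2*b²) = 7 + (-10 - 2*b²) = -3 - 2*b²)
l = 6249/4 (l = ½ - ¼*(-6247) = ½ + 6247/4 = 6249/4 ≈ 1562.3)
j(d(-4, 3))/l = (-3 - 2*(-30)²)/(6249/4) = (-3 - 2*900)*(4/6249) = (-3 - 1800)*(4/6249) = -1803*4/6249 = -2404/2083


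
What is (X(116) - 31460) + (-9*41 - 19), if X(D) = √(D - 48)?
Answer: -31848 + 2*√17 ≈ -31840.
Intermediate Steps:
X(D) = √(-48 + D)
(X(116) - 31460) + (-9*41 - 19) = (√(-48 + 116) - 31460) + (-9*41 - 19) = (√68 - 31460) + (-369 - 19) = (2*√17 - 31460) - 388 = (-31460 + 2*√17) - 388 = -31848 + 2*√17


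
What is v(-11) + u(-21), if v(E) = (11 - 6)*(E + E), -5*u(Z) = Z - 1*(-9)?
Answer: -538/5 ≈ -107.60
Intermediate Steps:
u(Z) = -9/5 - Z/5 (u(Z) = -(Z - 1*(-9))/5 = -(Z + 9)/5 = -(9 + Z)/5 = -9/5 - Z/5)
v(E) = 10*E (v(E) = 5*(2*E) = 10*E)
v(-11) + u(-21) = 10*(-11) + (-9/5 - ⅕*(-21)) = -110 + (-9/5 + 21/5) = -110 + 12/5 = -538/5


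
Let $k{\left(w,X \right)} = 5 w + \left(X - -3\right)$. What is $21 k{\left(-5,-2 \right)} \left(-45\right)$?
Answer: $22680$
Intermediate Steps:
$k{\left(w,X \right)} = 3 + X + 5 w$ ($k{\left(w,X \right)} = 5 w + \left(X + 3\right) = 5 w + \left(3 + X\right) = 3 + X + 5 w$)
$21 k{\left(-5,-2 \right)} \left(-45\right) = 21 \left(3 - 2 + 5 \left(-5\right)\right) \left(-45\right) = 21 \left(3 - 2 - 25\right) \left(-45\right) = 21 \left(-24\right) \left(-45\right) = \left(-504\right) \left(-45\right) = 22680$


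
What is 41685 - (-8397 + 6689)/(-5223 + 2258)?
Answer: 123594317/2965 ≈ 41684.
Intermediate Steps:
41685 - (-8397 + 6689)/(-5223 + 2258) = 41685 - (-1708)/(-2965) = 41685 - (-1708)*(-1)/2965 = 41685 - 1*1708/2965 = 41685 - 1708/2965 = 123594317/2965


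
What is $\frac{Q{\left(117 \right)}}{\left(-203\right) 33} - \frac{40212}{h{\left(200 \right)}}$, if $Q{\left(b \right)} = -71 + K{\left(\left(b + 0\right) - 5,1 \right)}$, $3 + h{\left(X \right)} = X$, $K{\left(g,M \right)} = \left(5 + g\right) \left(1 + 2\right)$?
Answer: $- \frac{38490764}{188529} \approx -204.16$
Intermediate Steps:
$K{\left(g,M \right)} = 15 + 3 g$ ($K{\left(g,M \right)} = \left(5 + g\right) 3 = 15 + 3 g$)
$h{\left(X \right)} = -3 + X$
$Q{\left(b \right)} = -71 + 3 b$ ($Q{\left(b \right)} = -71 + \left(15 + 3 \left(\left(b + 0\right) - 5\right)\right) = -71 + \left(15 + 3 \left(b - 5\right)\right) = -71 + \left(15 + 3 \left(-5 + b\right)\right) = -71 + \left(15 + \left(-15 + 3 b\right)\right) = -71 + 3 b$)
$\frac{Q{\left(117 \right)}}{\left(-203\right) 33} - \frac{40212}{h{\left(200 \right)}} = \frac{-71 + 3 \cdot 117}{\left(-203\right) 33} - \frac{40212}{-3 + 200} = \frac{-71 + 351}{-6699} - \frac{40212}{197} = 280 \left(- \frac{1}{6699}\right) - \frac{40212}{197} = - \frac{40}{957} - \frac{40212}{197} = - \frac{38490764}{188529}$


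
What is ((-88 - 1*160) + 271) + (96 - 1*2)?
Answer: 117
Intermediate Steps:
((-88 - 1*160) + 271) + (96 - 1*2) = ((-88 - 160) + 271) + (96 - 2) = (-248 + 271) + 94 = 23 + 94 = 117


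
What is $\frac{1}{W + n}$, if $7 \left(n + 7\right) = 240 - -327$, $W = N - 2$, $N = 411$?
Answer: $\frac{1}{483} \approx 0.0020704$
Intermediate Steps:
$W = 409$ ($W = 411 - 2 = 409$)
$n = 74$ ($n = -7 + \frac{240 - -327}{7} = -7 + \frac{240 + 327}{7} = -7 + \frac{1}{7} \cdot 567 = -7 + 81 = 74$)
$\frac{1}{W + n} = \frac{1}{409 + 74} = \frac{1}{483}$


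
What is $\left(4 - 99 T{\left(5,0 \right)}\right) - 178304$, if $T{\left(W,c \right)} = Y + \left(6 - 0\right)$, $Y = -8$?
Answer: $-178102$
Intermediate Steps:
$T{\left(W,c \right)} = -2$ ($T{\left(W,c \right)} = -8 + \left(6 - 0\right) = -8 + \left(6 + 0\right) = -8 + 6 = -2$)
$\left(4 - 99 T{\left(5,0 \right)}\right) - 178304 = \left(4 - -198\right) - 178304 = \left(4 + 198\right) - 178304 = 202 - 178304 = -178102$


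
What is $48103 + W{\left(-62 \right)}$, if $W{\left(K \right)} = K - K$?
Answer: $48103$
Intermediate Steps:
$W{\left(K \right)} = 0$
$48103 + W{\left(-62 \right)} = 48103 + 0 = 48103$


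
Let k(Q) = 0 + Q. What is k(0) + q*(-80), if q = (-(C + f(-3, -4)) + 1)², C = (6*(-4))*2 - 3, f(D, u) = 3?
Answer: -192080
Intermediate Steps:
C = -51 (C = -24*2 - 3 = -48 - 3 = -51)
q = 2401 (q = (-(-51 + 3) + 1)² = (-1*(-48) + 1)² = (48 + 1)² = 49² = 2401)
k(Q) = Q
k(0) + q*(-80) = 0 + 2401*(-80) = 0 - 192080 = -192080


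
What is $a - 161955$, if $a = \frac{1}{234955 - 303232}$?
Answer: $- \frac{11057801536}{68277} \approx -1.6196 \cdot 10^{5}$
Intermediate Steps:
$a = - \frac{1}{68277}$ ($a = \frac{1}{-68277} = - \frac{1}{68277} \approx -1.4646 \cdot 10^{-5}$)
$a - 161955 = - \frac{1}{68277} - 161955 = - \frac{11057801536}{68277}$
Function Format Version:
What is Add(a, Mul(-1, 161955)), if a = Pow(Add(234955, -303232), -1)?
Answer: Rational(-11057801536, 68277) ≈ -1.6196e+5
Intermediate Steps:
a = Rational(-1, 68277) (a = Pow(-68277, -1) = Rational(-1, 68277) ≈ -1.4646e-5)
Add(a, Mul(-1, 161955)) = Add(Rational(-1, 68277), Mul(-1, 161955)) = Add(Rational(-1, 68277), -161955) = Rational(-11057801536, 68277)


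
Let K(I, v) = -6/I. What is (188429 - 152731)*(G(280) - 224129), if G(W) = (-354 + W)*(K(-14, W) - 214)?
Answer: -52057429554/7 ≈ -7.4368e+9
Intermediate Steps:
G(W) = 529230/7 - 1495*W/7 (G(W) = (-354 + W)*(-6/(-14) - 214) = (-354 + W)*(-6*(-1/14) - 214) = (-354 + W)*(3/7 - 214) = (-354 + W)*(-1495/7) = 529230/7 - 1495*W/7)
(188429 - 152731)*(G(280) - 224129) = (188429 - 152731)*((529230/7 - 1495/7*280) - 224129) = 35698*((529230/7 - 59800) - 224129) = 35698*(110630/7 - 224129) = 35698*(-1458273/7) = -52057429554/7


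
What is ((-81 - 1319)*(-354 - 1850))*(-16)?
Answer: -49369600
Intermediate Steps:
((-81 - 1319)*(-354 - 1850))*(-16) = -1400*(-2204)*(-16) = 3085600*(-16) = -49369600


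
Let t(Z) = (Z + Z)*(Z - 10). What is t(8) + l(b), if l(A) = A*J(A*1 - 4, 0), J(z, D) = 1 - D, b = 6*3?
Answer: -14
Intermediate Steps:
t(Z) = 2*Z*(-10 + Z) (t(Z) = (2*Z)*(-10 + Z) = 2*Z*(-10 + Z))
b = 18
l(A) = A (l(A) = A*(1 - 1*0) = A*(1 + 0) = A*1 = A)
t(8) + l(b) = 2*8*(-10 + 8) + 18 = 2*8*(-2) + 18 = -32 + 18 = -14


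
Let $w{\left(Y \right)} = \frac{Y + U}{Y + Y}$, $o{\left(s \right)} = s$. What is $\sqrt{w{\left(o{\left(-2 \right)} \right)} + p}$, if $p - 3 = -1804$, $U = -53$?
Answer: $\frac{i \sqrt{7149}}{2} \approx 42.276 i$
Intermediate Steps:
$p = -1801$ ($p = 3 - 1804 = -1801$)
$w{\left(Y \right)} = \frac{-53 + Y}{2 Y}$ ($w{\left(Y \right)} = \frac{Y - 53}{Y + Y} = \frac{-53 + Y}{2 Y}$)
$\sqrt{w{\left(o{\left(-2 \right)} \right)} + p} = \sqrt{\frac{-53 - 2}{2 \left(-2\right)} - 1801} = \sqrt{\frac{1}{2} \left(- \frac{1}{2}\right) \left(-55\right) - 1801} = \sqrt{\frac{55}{4} - 1801} = \sqrt{- \frac{7149}{4}} = \frac{i \sqrt{7149}}{2}$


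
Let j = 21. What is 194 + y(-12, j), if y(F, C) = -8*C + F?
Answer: 14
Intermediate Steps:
y(F, C) = F - 8*C
194 + y(-12, j) = 194 + (-12 - 8*21) = 194 + (-12 - 168) = 194 - 180 = 14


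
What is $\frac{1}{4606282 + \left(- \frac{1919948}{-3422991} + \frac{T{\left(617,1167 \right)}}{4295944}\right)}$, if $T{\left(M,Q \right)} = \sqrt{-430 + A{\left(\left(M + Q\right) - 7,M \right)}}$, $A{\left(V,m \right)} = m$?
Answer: $\frac{996045809305838822088525248012160}{4588068441260785697470034548425879244453} - \frac{50335006146030355464 \sqrt{187}}{4588068441260785697470034548425879244453} \approx 2.1709 \cdot 10^{-7}$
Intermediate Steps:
$T{\left(M,Q \right)} = \sqrt{-430 + M}$
$\frac{1}{4606282 + \left(- \frac{1919948}{-3422991} + \frac{T{\left(617,1167 \right)}}{4295944}\right)} = \frac{1}{4606282 + \left(- \frac{1919948}{-3422991} + \frac{\sqrt{-430 + 617}}{4295944}\right)} = \frac{1}{4606282 + \left(\left(-1919948\right) \left(- \frac{1}{3422991}\right) + \sqrt{187} \cdot \frac{1}{4295944}\right)} = \frac{1}{4606282 + \left(\frac{1919948}{3422991} + \frac{\sqrt{187}}{4295944}\right)} = \frac{1}{\frac{15767263749410}{3422991} + \frac{\sqrt{187}}{4295944}}$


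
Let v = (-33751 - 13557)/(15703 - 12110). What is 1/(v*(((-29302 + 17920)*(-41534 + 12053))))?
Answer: -3593/15874329118536 ≈ -2.2634e-10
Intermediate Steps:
v = -47308/3593 ≈ -13.167
1/(v*(((-29302 + 17920)*(-41534 + 12053)))) = 1/((-47308/3593)*(((-29302 + 17920)*(-41534 + 12053)))) = -3593/(47308*((-11382*(-29481)))) = -3593/47308/335552742 = -3593/47308*1/335552742 = -3593/15874329118536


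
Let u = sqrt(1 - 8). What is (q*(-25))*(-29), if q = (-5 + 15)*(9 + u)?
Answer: 65250 + 7250*I*sqrt(7) ≈ 65250.0 + 19182.0*I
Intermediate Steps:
u = I*sqrt(7) (u = sqrt(-7) = I*sqrt(7) ≈ 2.6458*I)
q = 90 + 10*I*sqrt(7) (q = (-5 + 15)*(9 + I*sqrt(7)) = 10*(9 + I*sqrt(7)) = 90 + 10*I*sqrt(7) ≈ 90.0 + 26.458*I)
(q*(-25))*(-29) = ((90 + 10*I*sqrt(7))*(-25))*(-29) = (-2250 - 250*I*sqrt(7))*(-29) = 65250 + 7250*I*sqrt(7)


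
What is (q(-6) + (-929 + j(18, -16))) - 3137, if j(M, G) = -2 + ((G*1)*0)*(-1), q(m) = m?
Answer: -4074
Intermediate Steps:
j(M, G) = -2 (j(M, G) = -2 + (G*0)*(-1) = -2 + 0*(-1) = -2 + 0 = -2)
(q(-6) + (-929 + j(18, -16))) - 3137 = (-6 + (-929 - 2)) - 3137 = (-6 - 931) - 3137 = -937 - 3137 = -4074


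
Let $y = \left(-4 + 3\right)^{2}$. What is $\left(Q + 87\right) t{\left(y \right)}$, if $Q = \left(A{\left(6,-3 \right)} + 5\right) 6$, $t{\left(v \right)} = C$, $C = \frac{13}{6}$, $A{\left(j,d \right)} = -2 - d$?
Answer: $\frac{533}{2} \approx 266.5$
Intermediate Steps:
$y = 1$ ($y = \left(-1\right)^{2} = 1$)
$C = \frac{13}{6}$ ($C = 13 \cdot \frac{1}{6} = \frac{13}{6} \approx 2.1667$)
$t{\left(v \right)} = \frac{13}{6}$
$Q = 36$ ($Q = \left(\left(-2 - -3\right) + 5\right) 6 = \left(\left(-2 + 3\right) + 5\right) 6 = \left(1 + 5\right) 6 = 6 \cdot 6 = 36$)
$\left(Q + 87\right) t{\left(y \right)} = \left(36 + 87\right) \frac{13}{6} = 123 \cdot \frac{13}{6} = \frac{533}{2}$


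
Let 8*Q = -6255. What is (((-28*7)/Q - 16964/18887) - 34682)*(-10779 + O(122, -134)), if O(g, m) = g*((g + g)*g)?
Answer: -14836146263759798558/118138185 ≈ -1.2558e+11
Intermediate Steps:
Q = -6255/8 (Q = (⅛)*(-6255) = -6255/8 ≈ -781.88)
O(g, m) = 2*g³ (O(g, m) = g*((2*g)*g) = g*(2*g²) = 2*g³)
(((-28*7)/Q - 16964/18887) - 34682)*(-10779 + O(122, -134)) = (((-28*7)/(-6255/8) - 16964/18887) - 34682)*(-10779 + 2*122³) = ((-196*(-8/6255) - 16964*1/18887) - 34682)*(-10779 + 2*1815848) = ((1568/6255 - 16964/18887) - 34682)*(-10779 + 3631696) = (-76495004/118138185 - 34682)*3620917 = -4097345027174/118138185*3620917 = -14836146263759798558/118138185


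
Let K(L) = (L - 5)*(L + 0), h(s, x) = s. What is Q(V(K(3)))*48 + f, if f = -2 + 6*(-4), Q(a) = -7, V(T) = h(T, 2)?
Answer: -362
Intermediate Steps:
K(L) = L*(-5 + L) (K(L) = (-5 + L)*L = L*(-5 + L))
V(T) = T
f = -26 (f = -2 - 24 = -26)
Q(V(K(3)))*48 + f = -7*48 - 26 = -336 - 26 = -362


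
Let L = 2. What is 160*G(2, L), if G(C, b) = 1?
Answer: 160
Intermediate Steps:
160*G(2, L) = 160*1 = 160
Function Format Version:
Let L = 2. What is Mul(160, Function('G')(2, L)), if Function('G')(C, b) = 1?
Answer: 160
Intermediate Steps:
Mul(160, Function('G')(2, L)) = Mul(160, 1) = 160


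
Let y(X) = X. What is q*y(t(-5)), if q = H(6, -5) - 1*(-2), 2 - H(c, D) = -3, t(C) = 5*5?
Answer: 175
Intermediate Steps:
t(C) = 25
H(c, D) = 5 (H(c, D) = 2 - 1*(-3) = 2 + 3 = 5)
q = 7 (q = 5 - 1*(-2) = 5 + 2 = 7)
q*y(t(-5)) = 7*25 = 175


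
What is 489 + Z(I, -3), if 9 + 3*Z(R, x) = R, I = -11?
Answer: 1447/3 ≈ 482.33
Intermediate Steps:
Z(R, x) = -3 + R/3
489 + Z(I, -3) = 489 + (-3 + (1/3)*(-11)) = 489 + (-3 - 11/3) = 489 - 20/3 = 1447/3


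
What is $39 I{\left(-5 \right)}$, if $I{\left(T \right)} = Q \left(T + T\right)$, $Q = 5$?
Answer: $-1950$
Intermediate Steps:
$I{\left(T \right)} = 10 T$ ($I{\left(T \right)} = 5 \left(T + T\right) = 5 \cdot 2 T = 10 T$)
$39 I{\left(-5 \right)} = 39 \cdot 10 \left(-5\right) = 39 \left(-50\right) = -1950$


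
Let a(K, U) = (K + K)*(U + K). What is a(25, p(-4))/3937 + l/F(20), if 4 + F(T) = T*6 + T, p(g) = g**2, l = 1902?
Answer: 3883487/267716 ≈ 14.506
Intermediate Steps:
a(K, U) = 2*K*(K + U) (a(K, U) = (2*K)*(K + U) = 2*K*(K + U))
F(T) = -4 + 7*T (F(T) = -4 + (T*6 + T) = -4 + (6*T + T) = -4 + 7*T)
a(25, p(-4))/3937 + l/F(20) = (2*25*(25 + (-4)**2))/3937 + 1902/(-4 + 7*20) = (2*25*(25 + 16))*(1/3937) + 1902/(-4 + 140) = (2*25*41)*(1/3937) + 1902/136 = 2050*(1/3937) + 1902*(1/136) = 2050/3937 + 951/68 = 3883487/267716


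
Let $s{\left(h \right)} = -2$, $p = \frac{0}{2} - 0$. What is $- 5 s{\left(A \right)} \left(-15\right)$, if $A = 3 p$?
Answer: $-150$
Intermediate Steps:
$p = 0$ ($p = 0 \cdot \frac{1}{2} + 0 = 0 + 0 = 0$)
$A = 0$ ($A = 3 \cdot 0 = 0$)
$- 5 s{\left(A \right)} \left(-15\right) = \left(-5\right) \left(-2\right) \left(-15\right) = 10 \left(-15\right) = -150$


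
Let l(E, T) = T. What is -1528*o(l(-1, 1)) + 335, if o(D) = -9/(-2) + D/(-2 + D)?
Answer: -5013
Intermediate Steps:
o(D) = 9/2 + D/(-2 + D) (o(D) = -9*(-½) + D/(-2 + D) = 9/2 + D/(-2 + D))
-1528*o(l(-1, 1)) + 335 = -764*(-18 + 11*1)/(-2 + 1) + 335 = -764*(-18 + 11)/(-1) + 335 = -764*(-1)*(-7) + 335 = -1528*7/2 + 335 = -5348 + 335 = -5013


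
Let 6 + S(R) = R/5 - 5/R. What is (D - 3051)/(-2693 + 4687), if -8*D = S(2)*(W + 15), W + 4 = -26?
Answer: -49059/31904 ≈ -1.5377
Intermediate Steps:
W = -30 (W = -4 - 26 = -30)
S(R) = -6 - 5/R + R/5 (S(R) = -6 + (R/5 - 5/R) = -6 + (-5/R + R/5) = -6 - 5/R + R/5)
D = -243/16 (D = -(-6 - 5/2 + (⅕)*2)*(-30 + 15)/8 = -(-6 - 5*½ + ⅖)*(-15)/8 = -(-6 - 5/2 + ⅖)*(-15)/8 = -(-81)*(-15)/80 = -⅛*243/2 = -243/16 ≈ -15.188)
(D - 3051)/(-2693 + 4687) = (-243/16 - 3051)/(-2693 + 4687) = -49059/16/1994 = -49059/16*1/1994 = -49059/31904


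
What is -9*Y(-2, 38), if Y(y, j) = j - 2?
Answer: -324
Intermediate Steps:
Y(y, j) = -2 + j
-9*Y(-2, 38) = -9*(-2 + 38) = -9*36 = -324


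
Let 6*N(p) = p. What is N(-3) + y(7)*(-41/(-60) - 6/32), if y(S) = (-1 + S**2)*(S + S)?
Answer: 3327/10 ≈ 332.70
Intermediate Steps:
y(S) = 2*S*(-1 + S**2) (y(S) = (-1 + S**2)*(2*S) = 2*S*(-1 + S**2))
N(p) = p/6
N(-3) + y(7)*(-41/(-60) - 6/32) = (1/6)*(-3) + (2*7*(-1 + 7**2))*(-41/(-60) - 6/32) = -1/2 + (2*7*(-1 + 49))*(-41*(-1/60) - 6*1/32) = -1/2 + (2*7*48)*(41/60 - 3/16) = -1/2 + 672*(119/240) = -1/2 + 1666/5 = 3327/10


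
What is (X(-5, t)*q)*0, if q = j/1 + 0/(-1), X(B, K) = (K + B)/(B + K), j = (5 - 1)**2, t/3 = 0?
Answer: 0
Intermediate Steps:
t = 0 (t = 3*0 = 0)
j = 16 (j = 4**2 = 16)
X(B, K) = 1 (X(B, K) = (B + K)/(B + K) = 1)
q = 16 (q = 16/1 + 0/(-1) = 16*1 + 0*(-1) = 16 + 0 = 16)
(X(-5, t)*q)*0 = (1*16)*0 = 16*0 = 0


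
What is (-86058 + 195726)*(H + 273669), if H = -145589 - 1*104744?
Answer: 2559212448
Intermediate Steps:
H = -250333 (H = -145589 - 104744 = -250333)
(-86058 + 195726)*(H + 273669) = (-86058 + 195726)*(-250333 + 273669) = 109668*23336 = 2559212448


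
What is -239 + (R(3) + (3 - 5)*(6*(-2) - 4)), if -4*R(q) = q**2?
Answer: -837/4 ≈ -209.25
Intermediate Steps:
R(q) = -q**2/4
-239 + (R(3) + (3 - 5)*(6*(-2) - 4)) = -239 + (-1/4*3**2 + (3 - 5)*(6*(-2) - 4)) = -239 + (-1/4*9 - 2*(-12 - 4)) = -239 + (-9/4 - 2*(-16)) = -239 + (-9/4 + 32) = -239 + 119/4 = -837/4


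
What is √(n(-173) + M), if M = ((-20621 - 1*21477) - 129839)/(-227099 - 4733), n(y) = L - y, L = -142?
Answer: √426497215382/115916 ≈ 5.6340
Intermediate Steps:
n(y) = -142 - y
M = 171937/231832 (M = ((-20621 - 21477) - 129839)/(-231832) = (-42098 - 129839)*(-1/231832) = -171937*(-1/231832) = 171937/231832 ≈ 0.74164)
√(n(-173) + M) = √((-142 - 1*(-173)) + 171937/231832) = √((-142 + 173) + 171937/231832) = √(31 + 171937/231832) = √(7358729/231832) = √426497215382/115916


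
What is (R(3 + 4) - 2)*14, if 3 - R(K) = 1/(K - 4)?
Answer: 28/3 ≈ 9.3333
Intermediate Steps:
R(K) = 3 - 1/(-4 + K) (R(K) = 3 - 1/(K - 4) = 3 - 1/(-4 + K))
(R(3 + 4) - 2)*14 = ((-13 + 3*(3 + 4))/(-4 + (3 + 4)) - 2)*14 = ((-13 + 3*7)/(-4 + 7) - 2)*14 = ((-13 + 21)/3 - 2)*14 = ((⅓)*8 - 2)*14 = (8/3 - 2)*14 = (⅔)*14 = 28/3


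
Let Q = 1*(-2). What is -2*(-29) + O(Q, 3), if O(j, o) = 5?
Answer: 63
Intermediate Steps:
Q = -2
-2*(-29) + O(Q, 3) = -2*(-29) + 5 = 58 + 5 = 63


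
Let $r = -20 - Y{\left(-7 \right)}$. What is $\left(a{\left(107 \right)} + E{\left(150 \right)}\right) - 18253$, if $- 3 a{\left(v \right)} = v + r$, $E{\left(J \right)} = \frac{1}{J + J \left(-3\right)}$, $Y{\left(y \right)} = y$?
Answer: $- \frac{5485301}{300} \approx -18284.0$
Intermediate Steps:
$E{\left(J \right)} = - \frac{1}{2 J}$ ($E{\left(J \right)} = \frac{1}{J - 3 J} = \frac{1}{\left(-2\right) J} = - \frac{1}{2 J}$)
$r = -13$ ($r = -20 - -7 = -20 + 7 = -13$)
$a{\left(v \right)} = \frac{13}{3} - \frac{v}{3}$ ($a{\left(v \right)} = - \frac{v - 13}{3} = - \frac{-13 + v}{3} = \frac{13}{3} - \frac{v}{3}$)
$\left(a{\left(107 \right)} + E{\left(150 \right)}\right) - 18253 = \left(\left(\frac{13}{3} - \frac{107}{3}\right) - \frac{1}{2 \cdot 150}\right) - 18253 = \left(\left(\frac{13}{3} - \frac{107}{3}\right) - \frac{1}{300}\right) - 18253 = \left(- \frac{94}{3} - \frac{1}{300}\right) - 18253 = - \frac{9401}{300} - 18253 = - \frac{5485301}{300}$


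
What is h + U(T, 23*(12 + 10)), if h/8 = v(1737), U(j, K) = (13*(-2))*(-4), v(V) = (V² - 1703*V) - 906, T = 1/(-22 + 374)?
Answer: 465320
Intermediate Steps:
T = 1/352 ≈ 0.0028409
v(V) = -906 + V² - 1703*V
U(j, K) = 104 (U(j, K) = -26*(-4) = 104)
h = 465216 (h = 8*(-906 + 1737² - 1703*1737) = 8*(-906 + 3017169 - 2958111) = 8*58152 = 465216)
h + U(T, 23*(12 + 10)) = 465216 + 104 = 465320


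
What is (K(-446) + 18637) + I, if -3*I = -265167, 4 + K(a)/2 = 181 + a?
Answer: 106488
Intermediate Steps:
K(a) = 354 + 2*a (K(a) = -8 + 2*(181 + a) = -8 + (362 + 2*a) = 354 + 2*a)
I = 88389 (I = -⅓*(-265167) = 88389)
(K(-446) + 18637) + I = ((354 + 2*(-446)) + 18637) + 88389 = ((354 - 892) + 18637) + 88389 = (-538 + 18637) + 88389 = 18099 + 88389 = 106488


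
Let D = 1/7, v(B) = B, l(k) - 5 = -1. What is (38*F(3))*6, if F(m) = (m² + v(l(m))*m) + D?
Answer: 33744/7 ≈ 4820.6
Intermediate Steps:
l(k) = 4 (l(k) = 5 - 1 = 4)
D = ⅐ ≈ 0.14286
F(m) = ⅐ + m² + 4*m (F(m) = (m² + 4*m) + ⅐ = ⅐ + m² + 4*m)
(38*F(3))*6 = (38*(⅐ + 3² + 4*3))*6 = (38*(⅐ + 9 + 12))*6 = (38*(148/7))*6 = (5624/7)*6 = 33744/7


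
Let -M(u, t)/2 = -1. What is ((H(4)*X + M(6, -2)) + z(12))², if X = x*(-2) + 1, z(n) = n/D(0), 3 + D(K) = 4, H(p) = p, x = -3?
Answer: 1764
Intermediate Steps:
D(K) = 1 (D(K) = -3 + 4 = 1)
M(u, t) = 2 (M(u, t) = -2*(-1) = 2)
z(n) = n (z(n) = n/1 = n*1 = n)
X = 7 (X = -3*(-2) + 1 = 6 + 1 = 7)
((H(4)*X + M(6, -2)) + z(12))² = ((4*7 + 2) + 12)² = ((28 + 2) + 12)² = (30 + 12)² = 42² = 1764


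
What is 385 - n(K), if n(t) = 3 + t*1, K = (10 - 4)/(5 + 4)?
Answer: 1144/3 ≈ 381.33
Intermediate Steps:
K = ⅔ (K = 6/9 = 6*(⅑) = ⅔ ≈ 0.66667)
n(t) = 3 + t
385 - n(K) = 385 - (3 + ⅔) = 385 - 1*11/3 = 385 - 11/3 = 1144/3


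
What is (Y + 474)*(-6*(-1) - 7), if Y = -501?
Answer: 27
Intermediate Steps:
(Y + 474)*(-6*(-1) - 7) = (-501 + 474)*(-6*(-1) - 7) = -27*(6 - 7) = -27*(-1) = 27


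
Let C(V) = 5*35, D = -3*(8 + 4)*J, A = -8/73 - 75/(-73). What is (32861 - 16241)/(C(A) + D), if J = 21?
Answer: -16620/581 ≈ -28.606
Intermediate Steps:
A = 67/73 (A = -8*1/73 - 75*(-1/73) = -8/73 + 75/73 = 67/73 ≈ 0.91781)
D = -756 (D = -3*(8 + 4)*21 = -36*21 = -3*252 = -756)
C(V) = 175
(32861 - 16241)/(C(A) + D) = (32861 - 16241)/(175 - 756) = 16620/(-581) = 16620*(-1/581) = -16620/581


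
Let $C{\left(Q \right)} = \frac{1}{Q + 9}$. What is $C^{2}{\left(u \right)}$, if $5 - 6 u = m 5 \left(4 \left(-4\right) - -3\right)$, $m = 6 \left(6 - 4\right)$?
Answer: $\frac{36}{703921} \approx 5.1142 \cdot 10^{-5}$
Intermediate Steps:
$m = 12$ ($m = 6 \cdot 2 = 12$)
$u = \frac{785}{6}$ ($u = \frac{5}{6} - \frac{12 \cdot 5 \left(4 \left(-4\right) - -3\right)}{6} = \frac{5}{6} - \frac{60 \left(-16 + 3\right)}{6} = \frac{5}{6} - \frac{60 \left(-13\right)}{6} = \frac{5}{6} - -130 = \frac{5}{6} + 130 = \frac{785}{6} \approx 130.83$)
$C{\left(Q \right)} = \frac{1}{9 + Q}$
$C^{2}{\left(u \right)} = \left(\frac{1}{9 + \frac{785}{6}}\right)^{2} = \left(\frac{1}{\frac{839}{6}}\right)^{2} = \left(\frac{6}{839}\right)^{2} = \frac{36}{703921}$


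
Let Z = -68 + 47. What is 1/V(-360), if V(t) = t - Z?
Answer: -1/339 ≈ -0.0029499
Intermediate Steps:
Z = -21
V(t) = 21 + t (V(t) = t - 1*(-21) = t + 21 = 21 + t)
1/V(-360) = 1/(21 - 360) = 1/(-339) = -1/339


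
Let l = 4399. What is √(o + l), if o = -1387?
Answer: 2*√753 ≈ 54.882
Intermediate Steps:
√(o + l) = √(-1387 + 4399) = √3012 = 2*√753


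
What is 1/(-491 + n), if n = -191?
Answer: -1/682 ≈ -0.0014663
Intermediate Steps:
1/(-491 + n) = 1/(-491 - 191) = 1/(-682) = -1/682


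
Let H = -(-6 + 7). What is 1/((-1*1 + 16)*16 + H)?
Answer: 1/239 ≈ 0.0041841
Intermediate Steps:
H = -1 (H = -1*1 = -1)
1/((-1*1 + 16)*16 + H) = 1/((-1*1 + 16)*16 - 1) = 1/((-1 + 16)*16 - 1) = 1/(15*16 - 1) = 1/(240 - 1) = 1/239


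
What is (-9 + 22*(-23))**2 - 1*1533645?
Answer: -1268420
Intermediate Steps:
(-9 + 22*(-23))**2 - 1*1533645 = (-9 - 506)**2 - 1533645 = (-515)**2 - 1533645 = 265225 - 1533645 = -1268420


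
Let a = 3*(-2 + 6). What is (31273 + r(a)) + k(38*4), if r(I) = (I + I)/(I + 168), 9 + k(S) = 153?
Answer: 471257/15 ≈ 31417.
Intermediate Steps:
a = 12 (a = 3*4 = 12)
k(S) = 144 (k(S) = -9 + 153 = 144)
r(I) = 2*I/(168 + I) (r(I) = (2*I)/(168 + I) = 2*I/(168 + I))
(31273 + r(a)) + k(38*4) = (31273 + 2*12/(168 + 12)) + 144 = (31273 + 2*12/180) + 144 = (31273 + 2*12*(1/180)) + 144 = (31273 + 2/15) + 144 = 469097/15 + 144 = 471257/15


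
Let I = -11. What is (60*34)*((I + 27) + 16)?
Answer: 65280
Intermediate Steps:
(60*34)*((I + 27) + 16) = (60*34)*((-11 + 27) + 16) = 2040*(16 + 16) = 2040*32 = 65280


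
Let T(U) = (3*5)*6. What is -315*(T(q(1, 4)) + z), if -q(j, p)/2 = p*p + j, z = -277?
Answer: 58905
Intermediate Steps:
q(j, p) = -2*j - 2*p² (q(j, p) = -2*(p*p + j) = -2*(p² + j) = -2*(j + p²) = -2*j - 2*p²)
T(U) = 90 (T(U) = 15*6 = 90)
-315*(T(q(1, 4)) + z) = -315*(90 - 277) = -315*(-187) = 58905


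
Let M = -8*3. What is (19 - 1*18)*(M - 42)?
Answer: -66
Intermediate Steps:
M = -24
(19 - 1*18)*(M - 42) = (19 - 1*18)*(-24 - 42) = (19 - 18)*(-66) = 1*(-66) = -66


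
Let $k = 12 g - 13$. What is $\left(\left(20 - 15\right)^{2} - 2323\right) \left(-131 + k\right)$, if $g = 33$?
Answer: $-579096$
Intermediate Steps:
$k = 383$ ($k = 12 \cdot 33 - 13 = 396 - 13 = 383$)
$\left(\left(20 - 15\right)^{2} - 2323\right) \left(-131 + k\right) = \left(\left(20 - 15\right)^{2} - 2323\right) \left(-131 + 383\right) = \left(5^{2} - 2323\right) 252 = \left(25 - 2323\right) 252 = \left(-2298\right) 252 = -579096$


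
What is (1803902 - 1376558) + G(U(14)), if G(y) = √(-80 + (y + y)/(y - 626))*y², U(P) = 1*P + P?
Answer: 427344 + 1568*I*√1790113/299 ≈ 4.2734e+5 + 7016.4*I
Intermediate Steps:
U(P) = 2*P (U(P) = P + P = 2*P)
G(y) = y²*√(-80 + 2*y/(-626 + y)) (G(y) = √(-80 + (2*y)/(-626 + y))*y² = √(-80 + 2*y/(-626 + y))*y² = y²*√(-80 + 2*y/(-626 + y)))
(1803902 - 1376558) + G(U(14)) = (1803902 - 1376558) + √2*(2*14)²*√((25040 - 78*14)/(-626 + 2*14)) = 427344 + √2*28²*√((25040 - 39*28)/(-626 + 28)) = 427344 + √2*784*√((25040 - 1092)/(-598)) = 427344 + √2*784*√(-1/598*23948) = 427344 + √2*784*√(-11974/299) = 427344 + √2*784*(I*√3580226/299) = 427344 + 1568*I*√1790113/299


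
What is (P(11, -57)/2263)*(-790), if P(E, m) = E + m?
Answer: 36340/2263 ≈ 16.058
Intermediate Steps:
(P(11, -57)/2263)*(-790) = ((11 - 57)/2263)*(-790) = -46*1/2263*(-790) = -46/2263*(-790) = 36340/2263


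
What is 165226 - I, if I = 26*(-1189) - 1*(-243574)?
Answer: -47434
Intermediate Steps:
I = 212660 (I = -30914 + 243574 = 212660)
165226 - I = 165226 - 1*212660 = 165226 - 212660 = -47434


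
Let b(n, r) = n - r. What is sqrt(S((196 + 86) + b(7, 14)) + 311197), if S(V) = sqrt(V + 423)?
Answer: sqrt(311197 + sqrt(698)) ≈ 557.87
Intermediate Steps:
S(V) = sqrt(423 + V)
sqrt(S((196 + 86) + b(7, 14)) + 311197) = sqrt(sqrt(423 + ((196 + 86) + (7 - 1*14))) + 311197) = sqrt(sqrt(423 + (282 + (7 - 14))) + 311197) = sqrt(sqrt(423 + (282 - 7)) + 311197) = sqrt(sqrt(423 + 275) + 311197) = sqrt(sqrt(698) + 311197) = sqrt(311197 + sqrt(698))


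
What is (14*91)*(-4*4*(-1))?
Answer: 20384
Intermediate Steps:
(14*91)*(-4*4*(-1)) = 1274*(-16*(-1)) = 1274*16 = 20384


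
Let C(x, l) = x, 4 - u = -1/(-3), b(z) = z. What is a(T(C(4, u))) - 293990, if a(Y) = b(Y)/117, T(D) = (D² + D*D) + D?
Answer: -3821866/13 ≈ -2.9399e+5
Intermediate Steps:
u = 11/3 (u = 4 - (-1)/(-3) = 4 - (-1)*(-1)/3 = 4 - 1*⅓ = 4 - ⅓ = 11/3 ≈ 3.6667)
T(D) = D + 2*D² (T(D) = (D² + D²) + D = 2*D² + D = D + 2*D²)
a(Y) = Y/117
a(T(C(4, u))) - 293990 = (4*(1 + 2*4))/117 - 293990 = (4*(1 + 8))/117 - 293990 = (4*9)/117 - 293990 = (1/117)*36 - 293990 = 4/13 - 293990 = -3821866/13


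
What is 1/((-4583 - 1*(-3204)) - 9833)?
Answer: -1/11212 ≈ -8.9190e-5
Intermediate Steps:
1/((-4583 - 1*(-3204)) - 9833) = 1/((-4583 + 3204) - 9833) = 1/(-1379 - 9833) = 1/(-11212) = -1/11212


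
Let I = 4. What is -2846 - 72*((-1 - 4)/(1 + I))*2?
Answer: -2702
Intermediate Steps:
-2846 - 72*((-1 - 4)/(1 + I))*2 = -2846 - 72*((-1 - 4)/(1 + 4))*2 = -2846 - 72*-5/5*2 = -2846 - 72*-5*1/5*2 = -2846 - 72*(-1*2) = -2846 - 72*(-2) = -2846 - 1*(-144) = -2846 + 144 = -2702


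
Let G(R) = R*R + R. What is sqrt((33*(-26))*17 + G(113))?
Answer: 2*I*sqrt(426) ≈ 41.28*I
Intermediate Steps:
G(R) = R + R**2 (G(R) = R**2 + R = R + R**2)
sqrt((33*(-26))*17 + G(113)) = sqrt((33*(-26))*17 + 113*(1 + 113)) = sqrt(-858*17 + 113*114) = sqrt(-14586 + 12882) = sqrt(-1704) = 2*I*sqrt(426)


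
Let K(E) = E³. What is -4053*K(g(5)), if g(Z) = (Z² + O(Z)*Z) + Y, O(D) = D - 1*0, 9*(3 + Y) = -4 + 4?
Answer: -420794619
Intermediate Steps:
Y = -3 (Y = -3 + (-4 + 4)/9 = -3 + (⅑)*0 = -3 + 0 = -3)
O(D) = D (O(D) = D + 0 = D)
g(Z) = -3 + 2*Z² (g(Z) = (Z² + Z*Z) - 3 = (Z² + Z²) - 3 = 2*Z² - 3 = -3 + 2*Z²)
-4053*K(g(5)) = -4053*(-3 + 2*5²)³ = -4053*(-3 + 2*25)³ = -4053*(-3 + 50)³ = -4053*47³ = -4053*103823 = -420794619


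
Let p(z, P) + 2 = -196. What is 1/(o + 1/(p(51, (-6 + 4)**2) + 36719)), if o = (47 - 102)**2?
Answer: 36521/110476026 ≈ 0.00033058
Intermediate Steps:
p(z, P) = -198 (p(z, P) = -2 - 196 = -198)
o = 3025 (o = (-55)**2 = 3025)
1/(o + 1/(p(51, (-6 + 4)**2) + 36719)) = 1/(3025 + 1/(-198 + 36719)) = 1/(3025 + 1/36521) = 1/(110476026/36521) = 36521/110476026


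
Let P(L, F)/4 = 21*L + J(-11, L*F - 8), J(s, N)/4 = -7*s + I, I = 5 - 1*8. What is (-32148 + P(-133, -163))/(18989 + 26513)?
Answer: -21068/22751 ≈ -0.92603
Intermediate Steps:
I = -3 (I = 5 - 8 = -3)
J(s, N) = -12 - 28*s (J(s, N) = 4*(-7*s - 3) = 4*(-3 - 7*s) = -12 - 28*s)
P(L, F) = 1184 + 84*L (P(L, F) = 4*(21*L + (-12 - 28*(-11))) = 4*(21*L + (-12 + 308)) = 4*(21*L + 296) = 4*(296 + 21*L) = 1184 + 84*L)
(-32148 + P(-133, -163))/(18989 + 26513) = (-32148 + (1184 + 84*(-133)))/(18989 + 26513) = (-32148 + (1184 - 11172))/45502 = (-32148 - 9988)*(1/45502) = -42136*1/45502 = -21068/22751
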